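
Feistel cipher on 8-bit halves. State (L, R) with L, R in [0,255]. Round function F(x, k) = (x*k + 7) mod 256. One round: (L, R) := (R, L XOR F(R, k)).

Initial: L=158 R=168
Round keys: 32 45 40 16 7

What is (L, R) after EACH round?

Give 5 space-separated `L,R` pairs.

Round 1 (k=32): L=168 R=153
Round 2 (k=45): L=153 R=68
Round 3 (k=40): L=68 R=62
Round 4 (k=16): L=62 R=163
Round 5 (k=7): L=163 R=66

Answer: 168,153 153,68 68,62 62,163 163,66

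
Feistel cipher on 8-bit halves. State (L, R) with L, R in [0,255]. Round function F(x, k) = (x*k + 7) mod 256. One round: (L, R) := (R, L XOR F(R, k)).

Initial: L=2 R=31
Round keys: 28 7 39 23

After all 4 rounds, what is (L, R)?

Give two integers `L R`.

Round 1 (k=28): L=31 R=105
Round 2 (k=7): L=105 R=249
Round 3 (k=39): L=249 R=159
Round 4 (k=23): L=159 R=169

Answer: 159 169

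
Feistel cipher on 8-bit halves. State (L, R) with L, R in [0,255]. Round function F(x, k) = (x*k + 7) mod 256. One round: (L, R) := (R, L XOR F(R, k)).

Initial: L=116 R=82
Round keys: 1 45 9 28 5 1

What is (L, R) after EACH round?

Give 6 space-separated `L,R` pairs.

Round 1 (k=1): L=82 R=45
Round 2 (k=45): L=45 R=162
Round 3 (k=9): L=162 R=148
Round 4 (k=28): L=148 R=149
Round 5 (k=5): L=149 R=100
Round 6 (k=1): L=100 R=254

Answer: 82,45 45,162 162,148 148,149 149,100 100,254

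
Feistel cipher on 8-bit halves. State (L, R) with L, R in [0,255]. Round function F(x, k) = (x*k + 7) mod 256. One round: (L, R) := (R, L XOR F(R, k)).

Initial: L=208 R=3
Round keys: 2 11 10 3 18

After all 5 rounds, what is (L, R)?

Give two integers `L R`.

Answer: 54 55

Derivation:
Round 1 (k=2): L=3 R=221
Round 2 (k=11): L=221 R=133
Round 3 (k=10): L=133 R=228
Round 4 (k=3): L=228 R=54
Round 5 (k=18): L=54 R=55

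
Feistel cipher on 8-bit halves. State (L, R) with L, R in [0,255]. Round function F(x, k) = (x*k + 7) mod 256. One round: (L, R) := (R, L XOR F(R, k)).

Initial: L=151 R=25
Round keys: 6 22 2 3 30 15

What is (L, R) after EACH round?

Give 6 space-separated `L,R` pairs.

Round 1 (k=6): L=25 R=10
Round 2 (k=22): L=10 R=250
Round 3 (k=2): L=250 R=241
Round 4 (k=3): L=241 R=32
Round 5 (k=30): L=32 R=54
Round 6 (k=15): L=54 R=17

Answer: 25,10 10,250 250,241 241,32 32,54 54,17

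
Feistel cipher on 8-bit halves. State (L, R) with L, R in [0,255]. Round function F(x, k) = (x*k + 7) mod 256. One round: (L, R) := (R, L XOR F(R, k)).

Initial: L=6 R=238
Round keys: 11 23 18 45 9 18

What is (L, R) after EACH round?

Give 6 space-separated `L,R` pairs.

Round 1 (k=11): L=238 R=71
Round 2 (k=23): L=71 R=134
Round 3 (k=18): L=134 R=52
Round 4 (k=45): L=52 R=173
Round 5 (k=9): L=173 R=40
Round 6 (k=18): L=40 R=122

Answer: 238,71 71,134 134,52 52,173 173,40 40,122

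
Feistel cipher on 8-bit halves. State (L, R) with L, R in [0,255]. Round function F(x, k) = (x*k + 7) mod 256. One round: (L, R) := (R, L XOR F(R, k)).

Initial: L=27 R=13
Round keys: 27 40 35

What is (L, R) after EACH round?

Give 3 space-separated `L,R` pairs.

Answer: 13,125 125,130 130,176

Derivation:
Round 1 (k=27): L=13 R=125
Round 2 (k=40): L=125 R=130
Round 3 (k=35): L=130 R=176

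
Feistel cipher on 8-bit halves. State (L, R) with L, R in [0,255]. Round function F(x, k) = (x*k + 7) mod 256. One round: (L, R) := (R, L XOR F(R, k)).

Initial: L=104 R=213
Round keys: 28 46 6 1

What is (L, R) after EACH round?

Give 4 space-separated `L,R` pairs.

Round 1 (k=28): L=213 R=59
Round 2 (k=46): L=59 R=116
Round 3 (k=6): L=116 R=132
Round 4 (k=1): L=132 R=255

Answer: 213,59 59,116 116,132 132,255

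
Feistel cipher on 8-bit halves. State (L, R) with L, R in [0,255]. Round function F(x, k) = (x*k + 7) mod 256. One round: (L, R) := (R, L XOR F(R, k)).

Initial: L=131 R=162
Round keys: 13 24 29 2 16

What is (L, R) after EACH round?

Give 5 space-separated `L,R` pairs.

Round 1 (k=13): L=162 R=194
Round 2 (k=24): L=194 R=149
Round 3 (k=29): L=149 R=42
Round 4 (k=2): L=42 R=206
Round 5 (k=16): L=206 R=205

Answer: 162,194 194,149 149,42 42,206 206,205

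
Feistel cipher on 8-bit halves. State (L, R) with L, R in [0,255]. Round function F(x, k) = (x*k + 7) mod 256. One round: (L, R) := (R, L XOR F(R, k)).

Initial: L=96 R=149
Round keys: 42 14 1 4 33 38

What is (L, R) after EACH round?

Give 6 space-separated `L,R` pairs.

Round 1 (k=42): L=149 R=25
Round 2 (k=14): L=25 R=240
Round 3 (k=1): L=240 R=238
Round 4 (k=4): L=238 R=79
Round 5 (k=33): L=79 R=216
Round 6 (k=38): L=216 R=88

Answer: 149,25 25,240 240,238 238,79 79,216 216,88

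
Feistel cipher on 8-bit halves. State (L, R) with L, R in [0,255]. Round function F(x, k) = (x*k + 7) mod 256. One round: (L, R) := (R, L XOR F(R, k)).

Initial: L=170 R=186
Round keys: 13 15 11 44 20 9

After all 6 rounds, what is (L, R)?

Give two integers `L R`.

Answer: 89 169

Derivation:
Round 1 (k=13): L=186 R=211
Round 2 (k=15): L=211 R=222
Round 3 (k=11): L=222 R=66
Round 4 (k=44): L=66 R=129
Round 5 (k=20): L=129 R=89
Round 6 (k=9): L=89 R=169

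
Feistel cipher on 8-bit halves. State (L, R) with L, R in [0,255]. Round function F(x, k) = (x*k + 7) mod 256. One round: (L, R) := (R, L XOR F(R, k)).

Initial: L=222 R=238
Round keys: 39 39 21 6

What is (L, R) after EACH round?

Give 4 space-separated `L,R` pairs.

Round 1 (k=39): L=238 R=151
Round 2 (k=39): L=151 R=230
Round 3 (k=21): L=230 R=114
Round 4 (k=6): L=114 R=85

Answer: 238,151 151,230 230,114 114,85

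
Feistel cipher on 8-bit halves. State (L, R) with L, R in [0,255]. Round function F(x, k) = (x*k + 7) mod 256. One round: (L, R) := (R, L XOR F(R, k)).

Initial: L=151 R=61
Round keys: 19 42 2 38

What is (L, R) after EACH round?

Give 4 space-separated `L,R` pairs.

Round 1 (k=19): L=61 R=25
Round 2 (k=42): L=25 R=28
Round 3 (k=2): L=28 R=38
Round 4 (k=38): L=38 R=183

Answer: 61,25 25,28 28,38 38,183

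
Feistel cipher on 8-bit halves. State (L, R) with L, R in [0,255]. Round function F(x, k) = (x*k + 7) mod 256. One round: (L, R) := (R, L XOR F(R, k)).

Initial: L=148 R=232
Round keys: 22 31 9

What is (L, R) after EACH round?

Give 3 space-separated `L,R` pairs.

Round 1 (k=22): L=232 R=99
Round 2 (k=31): L=99 R=236
Round 3 (k=9): L=236 R=48

Answer: 232,99 99,236 236,48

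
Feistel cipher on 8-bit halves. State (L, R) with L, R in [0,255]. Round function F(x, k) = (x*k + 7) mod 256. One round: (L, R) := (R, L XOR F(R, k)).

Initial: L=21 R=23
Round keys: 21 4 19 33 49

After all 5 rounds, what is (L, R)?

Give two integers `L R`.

Answer: 23 18

Derivation:
Round 1 (k=21): L=23 R=255
Round 2 (k=4): L=255 R=20
Round 3 (k=19): L=20 R=124
Round 4 (k=33): L=124 R=23
Round 5 (k=49): L=23 R=18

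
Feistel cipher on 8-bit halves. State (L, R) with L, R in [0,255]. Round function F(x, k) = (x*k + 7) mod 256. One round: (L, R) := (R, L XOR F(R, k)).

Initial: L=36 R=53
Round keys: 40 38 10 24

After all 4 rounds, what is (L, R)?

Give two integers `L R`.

Round 1 (k=40): L=53 R=107
Round 2 (k=38): L=107 R=220
Round 3 (k=10): L=220 R=244
Round 4 (k=24): L=244 R=59

Answer: 244 59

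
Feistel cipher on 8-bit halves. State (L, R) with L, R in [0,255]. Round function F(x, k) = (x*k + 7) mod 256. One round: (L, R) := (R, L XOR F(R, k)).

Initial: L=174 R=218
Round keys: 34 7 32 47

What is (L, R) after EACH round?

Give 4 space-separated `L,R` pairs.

Answer: 218,85 85,128 128,82 82,149

Derivation:
Round 1 (k=34): L=218 R=85
Round 2 (k=7): L=85 R=128
Round 3 (k=32): L=128 R=82
Round 4 (k=47): L=82 R=149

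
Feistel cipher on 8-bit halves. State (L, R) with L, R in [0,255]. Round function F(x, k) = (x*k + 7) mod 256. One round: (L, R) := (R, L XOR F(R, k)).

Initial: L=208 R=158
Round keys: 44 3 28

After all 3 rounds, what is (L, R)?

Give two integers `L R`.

Round 1 (k=44): L=158 R=255
Round 2 (k=3): L=255 R=154
Round 3 (k=28): L=154 R=32

Answer: 154 32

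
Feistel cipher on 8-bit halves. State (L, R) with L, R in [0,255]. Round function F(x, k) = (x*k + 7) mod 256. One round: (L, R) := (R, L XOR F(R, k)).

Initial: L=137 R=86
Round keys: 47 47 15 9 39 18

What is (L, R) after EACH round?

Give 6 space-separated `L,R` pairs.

Answer: 86,88 88,121 121,70 70,4 4,229 229,37

Derivation:
Round 1 (k=47): L=86 R=88
Round 2 (k=47): L=88 R=121
Round 3 (k=15): L=121 R=70
Round 4 (k=9): L=70 R=4
Round 5 (k=39): L=4 R=229
Round 6 (k=18): L=229 R=37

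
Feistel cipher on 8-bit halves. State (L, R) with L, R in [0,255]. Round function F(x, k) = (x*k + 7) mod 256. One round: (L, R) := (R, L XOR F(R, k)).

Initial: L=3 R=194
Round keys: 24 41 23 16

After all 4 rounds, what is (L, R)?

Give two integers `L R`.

Round 1 (k=24): L=194 R=52
Round 2 (k=41): L=52 R=153
Round 3 (k=23): L=153 R=242
Round 4 (k=16): L=242 R=190

Answer: 242 190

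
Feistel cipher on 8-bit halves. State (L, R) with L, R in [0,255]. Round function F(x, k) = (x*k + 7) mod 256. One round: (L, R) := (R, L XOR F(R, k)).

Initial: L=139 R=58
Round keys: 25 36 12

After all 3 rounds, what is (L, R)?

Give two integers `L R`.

Round 1 (k=25): L=58 R=58
Round 2 (k=36): L=58 R=21
Round 3 (k=12): L=21 R=57

Answer: 21 57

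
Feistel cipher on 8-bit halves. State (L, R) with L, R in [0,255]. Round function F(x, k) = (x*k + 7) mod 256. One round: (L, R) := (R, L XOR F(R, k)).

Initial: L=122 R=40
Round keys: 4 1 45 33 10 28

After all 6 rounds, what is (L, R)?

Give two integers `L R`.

Answer: 223 162

Derivation:
Round 1 (k=4): L=40 R=221
Round 2 (k=1): L=221 R=204
Round 3 (k=45): L=204 R=62
Round 4 (k=33): L=62 R=201
Round 5 (k=10): L=201 R=223
Round 6 (k=28): L=223 R=162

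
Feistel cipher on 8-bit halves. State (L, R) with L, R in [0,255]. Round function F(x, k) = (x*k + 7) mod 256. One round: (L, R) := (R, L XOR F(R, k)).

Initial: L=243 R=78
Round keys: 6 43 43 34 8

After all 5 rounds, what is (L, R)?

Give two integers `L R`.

Answer: 106 253

Derivation:
Round 1 (k=6): L=78 R=40
Round 2 (k=43): L=40 R=241
Round 3 (k=43): L=241 R=170
Round 4 (k=34): L=170 R=106
Round 5 (k=8): L=106 R=253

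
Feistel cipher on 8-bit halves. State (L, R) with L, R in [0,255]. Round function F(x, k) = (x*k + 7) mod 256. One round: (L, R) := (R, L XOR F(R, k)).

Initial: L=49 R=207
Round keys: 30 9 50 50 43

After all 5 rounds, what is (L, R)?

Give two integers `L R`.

Answer: 229 225

Derivation:
Round 1 (k=30): L=207 R=120
Round 2 (k=9): L=120 R=240
Round 3 (k=50): L=240 R=159
Round 4 (k=50): L=159 R=229
Round 5 (k=43): L=229 R=225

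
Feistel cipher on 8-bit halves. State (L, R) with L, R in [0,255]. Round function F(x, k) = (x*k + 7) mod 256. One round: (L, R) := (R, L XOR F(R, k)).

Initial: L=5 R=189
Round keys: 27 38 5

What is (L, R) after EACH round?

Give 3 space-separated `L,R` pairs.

Answer: 189,243 243,164 164,200

Derivation:
Round 1 (k=27): L=189 R=243
Round 2 (k=38): L=243 R=164
Round 3 (k=5): L=164 R=200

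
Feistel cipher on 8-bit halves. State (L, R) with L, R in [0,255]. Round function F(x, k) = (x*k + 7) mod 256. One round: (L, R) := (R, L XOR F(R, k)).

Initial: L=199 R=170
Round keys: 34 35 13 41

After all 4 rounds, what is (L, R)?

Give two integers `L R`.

Round 1 (k=34): L=170 R=92
Round 2 (k=35): L=92 R=49
Round 3 (k=13): L=49 R=216
Round 4 (k=41): L=216 R=174

Answer: 216 174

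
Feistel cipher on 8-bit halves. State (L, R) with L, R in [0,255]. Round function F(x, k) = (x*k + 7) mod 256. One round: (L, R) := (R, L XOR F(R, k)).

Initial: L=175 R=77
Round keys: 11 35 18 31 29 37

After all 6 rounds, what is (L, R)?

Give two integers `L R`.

Answer: 23 62

Derivation:
Round 1 (k=11): L=77 R=249
Round 2 (k=35): L=249 R=95
Round 3 (k=18): L=95 R=76
Round 4 (k=31): L=76 R=100
Round 5 (k=29): L=100 R=23
Round 6 (k=37): L=23 R=62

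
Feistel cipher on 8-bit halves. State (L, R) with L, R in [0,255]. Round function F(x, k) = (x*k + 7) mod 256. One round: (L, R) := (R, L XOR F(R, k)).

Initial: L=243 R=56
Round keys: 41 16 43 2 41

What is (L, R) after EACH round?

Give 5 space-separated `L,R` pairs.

Answer: 56,12 12,255 255,208 208,88 88,207

Derivation:
Round 1 (k=41): L=56 R=12
Round 2 (k=16): L=12 R=255
Round 3 (k=43): L=255 R=208
Round 4 (k=2): L=208 R=88
Round 5 (k=41): L=88 R=207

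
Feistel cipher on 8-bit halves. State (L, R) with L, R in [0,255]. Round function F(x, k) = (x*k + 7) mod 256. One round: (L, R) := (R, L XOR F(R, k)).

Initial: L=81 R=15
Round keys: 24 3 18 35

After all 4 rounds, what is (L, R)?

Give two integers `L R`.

Answer: 189 16

Derivation:
Round 1 (k=24): L=15 R=62
Round 2 (k=3): L=62 R=206
Round 3 (k=18): L=206 R=189
Round 4 (k=35): L=189 R=16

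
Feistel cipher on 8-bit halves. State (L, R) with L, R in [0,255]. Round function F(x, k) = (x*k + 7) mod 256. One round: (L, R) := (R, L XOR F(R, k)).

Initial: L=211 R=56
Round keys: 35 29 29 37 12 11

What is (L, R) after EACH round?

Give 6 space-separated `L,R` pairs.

Answer: 56,124 124,43 43,154 154,98 98,5 5,92

Derivation:
Round 1 (k=35): L=56 R=124
Round 2 (k=29): L=124 R=43
Round 3 (k=29): L=43 R=154
Round 4 (k=37): L=154 R=98
Round 5 (k=12): L=98 R=5
Round 6 (k=11): L=5 R=92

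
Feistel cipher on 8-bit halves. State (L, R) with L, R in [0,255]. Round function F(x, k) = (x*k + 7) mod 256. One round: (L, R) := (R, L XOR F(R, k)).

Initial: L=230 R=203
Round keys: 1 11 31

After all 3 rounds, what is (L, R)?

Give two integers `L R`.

Answer: 136 75

Derivation:
Round 1 (k=1): L=203 R=52
Round 2 (k=11): L=52 R=136
Round 3 (k=31): L=136 R=75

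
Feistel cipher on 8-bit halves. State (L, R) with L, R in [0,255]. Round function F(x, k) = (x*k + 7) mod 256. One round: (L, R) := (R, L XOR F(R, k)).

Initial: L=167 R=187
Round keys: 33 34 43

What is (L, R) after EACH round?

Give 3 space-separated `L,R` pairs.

Round 1 (k=33): L=187 R=133
Round 2 (k=34): L=133 R=10
Round 3 (k=43): L=10 R=48

Answer: 187,133 133,10 10,48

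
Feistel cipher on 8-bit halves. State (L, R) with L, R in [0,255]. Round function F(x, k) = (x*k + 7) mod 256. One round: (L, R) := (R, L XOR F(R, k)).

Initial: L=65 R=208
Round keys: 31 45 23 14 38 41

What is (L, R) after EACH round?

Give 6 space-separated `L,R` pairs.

Answer: 208,118 118,21 21,156 156,154 154,127 127,196

Derivation:
Round 1 (k=31): L=208 R=118
Round 2 (k=45): L=118 R=21
Round 3 (k=23): L=21 R=156
Round 4 (k=14): L=156 R=154
Round 5 (k=38): L=154 R=127
Round 6 (k=41): L=127 R=196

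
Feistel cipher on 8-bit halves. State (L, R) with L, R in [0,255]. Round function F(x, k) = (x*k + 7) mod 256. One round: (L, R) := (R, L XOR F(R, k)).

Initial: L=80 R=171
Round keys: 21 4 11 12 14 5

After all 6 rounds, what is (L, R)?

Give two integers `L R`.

Answer: 116 124

Derivation:
Round 1 (k=21): L=171 R=94
Round 2 (k=4): L=94 R=212
Round 3 (k=11): L=212 R=125
Round 4 (k=12): L=125 R=55
Round 5 (k=14): L=55 R=116
Round 6 (k=5): L=116 R=124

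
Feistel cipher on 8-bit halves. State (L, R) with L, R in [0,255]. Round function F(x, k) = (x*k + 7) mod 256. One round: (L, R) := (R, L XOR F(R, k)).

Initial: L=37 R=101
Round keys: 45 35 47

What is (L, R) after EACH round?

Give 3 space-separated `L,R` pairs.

Answer: 101,237 237,11 11,225

Derivation:
Round 1 (k=45): L=101 R=237
Round 2 (k=35): L=237 R=11
Round 3 (k=47): L=11 R=225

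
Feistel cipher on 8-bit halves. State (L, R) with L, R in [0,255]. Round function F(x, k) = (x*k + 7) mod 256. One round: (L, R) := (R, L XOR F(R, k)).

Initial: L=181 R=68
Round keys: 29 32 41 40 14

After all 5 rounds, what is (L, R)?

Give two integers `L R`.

Round 1 (k=29): L=68 R=14
Round 2 (k=32): L=14 R=131
Round 3 (k=41): L=131 R=12
Round 4 (k=40): L=12 R=100
Round 5 (k=14): L=100 R=115

Answer: 100 115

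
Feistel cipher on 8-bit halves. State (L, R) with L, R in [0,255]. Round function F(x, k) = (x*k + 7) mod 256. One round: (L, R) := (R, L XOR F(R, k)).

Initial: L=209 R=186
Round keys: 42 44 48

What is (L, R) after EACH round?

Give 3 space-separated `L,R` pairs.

Round 1 (k=42): L=186 R=90
Round 2 (k=44): L=90 R=197
Round 3 (k=48): L=197 R=173

Answer: 186,90 90,197 197,173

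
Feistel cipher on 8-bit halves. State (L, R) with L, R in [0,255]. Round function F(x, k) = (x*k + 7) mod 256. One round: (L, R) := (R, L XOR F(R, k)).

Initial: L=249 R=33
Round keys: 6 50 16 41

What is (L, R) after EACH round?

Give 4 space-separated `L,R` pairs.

Answer: 33,52 52,14 14,211 211,220

Derivation:
Round 1 (k=6): L=33 R=52
Round 2 (k=50): L=52 R=14
Round 3 (k=16): L=14 R=211
Round 4 (k=41): L=211 R=220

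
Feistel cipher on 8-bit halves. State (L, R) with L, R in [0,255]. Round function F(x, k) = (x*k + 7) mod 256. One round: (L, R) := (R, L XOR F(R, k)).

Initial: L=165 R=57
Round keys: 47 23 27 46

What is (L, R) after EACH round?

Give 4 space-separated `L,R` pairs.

Round 1 (k=47): L=57 R=219
Round 2 (k=23): L=219 R=141
Round 3 (k=27): L=141 R=61
Round 4 (k=46): L=61 R=112

Answer: 57,219 219,141 141,61 61,112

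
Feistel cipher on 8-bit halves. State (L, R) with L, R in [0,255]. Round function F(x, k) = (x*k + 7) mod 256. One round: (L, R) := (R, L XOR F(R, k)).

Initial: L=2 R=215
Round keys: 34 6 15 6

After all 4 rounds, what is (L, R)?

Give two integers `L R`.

Round 1 (k=34): L=215 R=151
Round 2 (k=6): L=151 R=70
Round 3 (k=15): L=70 R=182
Round 4 (k=6): L=182 R=13

Answer: 182 13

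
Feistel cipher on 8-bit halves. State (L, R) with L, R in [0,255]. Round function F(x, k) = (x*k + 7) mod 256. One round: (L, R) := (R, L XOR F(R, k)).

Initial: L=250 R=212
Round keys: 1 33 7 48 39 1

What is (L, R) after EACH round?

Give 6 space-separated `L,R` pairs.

Answer: 212,33 33,156 156,106 106,123 123,174 174,206

Derivation:
Round 1 (k=1): L=212 R=33
Round 2 (k=33): L=33 R=156
Round 3 (k=7): L=156 R=106
Round 4 (k=48): L=106 R=123
Round 5 (k=39): L=123 R=174
Round 6 (k=1): L=174 R=206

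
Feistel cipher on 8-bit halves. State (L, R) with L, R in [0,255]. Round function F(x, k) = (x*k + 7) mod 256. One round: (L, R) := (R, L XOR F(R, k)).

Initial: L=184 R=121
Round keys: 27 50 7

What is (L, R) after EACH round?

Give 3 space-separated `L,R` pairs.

Round 1 (k=27): L=121 R=114
Round 2 (k=50): L=114 R=50
Round 3 (k=7): L=50 R=23

Answer: 121,114 114,50 50,23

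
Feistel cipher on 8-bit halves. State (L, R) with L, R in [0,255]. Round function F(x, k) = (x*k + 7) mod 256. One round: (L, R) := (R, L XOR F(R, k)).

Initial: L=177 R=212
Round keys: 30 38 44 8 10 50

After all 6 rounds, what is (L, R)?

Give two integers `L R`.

Round 1 (k=30): L=212 R=110
Round 2 (k=38): L=110 R=143
Round 3 (k=44): L=143 R=245
Round 4 (k=8): L=245 R=32
Round 5 (k=10): L=32 R=178
Round 6 (k=50): L=178 R=235

Answer: 178 235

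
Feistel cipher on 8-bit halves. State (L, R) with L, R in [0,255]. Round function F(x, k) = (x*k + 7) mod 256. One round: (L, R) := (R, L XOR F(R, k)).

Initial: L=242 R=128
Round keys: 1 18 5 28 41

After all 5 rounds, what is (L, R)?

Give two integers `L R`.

Answer: 130 96

Derivation:
Round 1 (k=1): L=128 R=117
Round 2 (k=18): L=117 R=193
Round 3 (k=5): L=193 R=185
Round 4 (k=28): L=185 R=130
Round 5 (k=41): L=130 R=96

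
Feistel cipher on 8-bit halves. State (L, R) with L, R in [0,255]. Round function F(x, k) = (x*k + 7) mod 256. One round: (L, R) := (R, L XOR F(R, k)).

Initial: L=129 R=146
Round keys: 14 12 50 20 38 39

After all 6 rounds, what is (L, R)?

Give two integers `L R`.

Answer: 8 49

Derivation:
Round 1 (k=14): L=146 R=130
Round 2 (k=12): L=130 R=141
Round 3 (k=50): L=141 R=19
Round 4 (k=20): L=19 R=14
Round 5 (k=38): L=14 R=8
Round 6 (k=39): L=8 R=49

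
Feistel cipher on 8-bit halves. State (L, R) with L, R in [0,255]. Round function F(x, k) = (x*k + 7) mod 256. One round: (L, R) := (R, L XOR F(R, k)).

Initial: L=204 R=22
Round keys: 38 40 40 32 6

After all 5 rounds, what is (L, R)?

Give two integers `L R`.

Answer: 14 179

Derivation:
Round 1 (k=38): L=22 R=135
Round 2 (k=40): L=135 R=9
Round 3 (k=40): L=9 R=232
Round 4 (k=32): L=232 R=14
Round 5 (k=6): L=14 R=179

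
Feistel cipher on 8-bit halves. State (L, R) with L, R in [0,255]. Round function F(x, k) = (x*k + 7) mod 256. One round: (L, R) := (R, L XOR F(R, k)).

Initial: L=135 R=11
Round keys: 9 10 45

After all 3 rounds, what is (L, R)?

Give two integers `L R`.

Answer: 66 76

Derivation:
Round 1 (k=9): L=11 R=237
Round 2 (k=10): L=237 R=66
Round 3 (k=45): L=66 R=76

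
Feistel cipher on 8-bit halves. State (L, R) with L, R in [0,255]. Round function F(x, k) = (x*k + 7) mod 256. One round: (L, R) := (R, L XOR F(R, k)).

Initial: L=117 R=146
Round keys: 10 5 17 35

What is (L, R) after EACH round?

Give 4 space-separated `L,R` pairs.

Answer: 146,206 206,159 159,88 88,144

Derivation:
Round 1 (k=10): L=146 R=206
Round 2 (k=5): L=206 R=159
Round 3 (k=17): L=159 R=88
Round 4 (k=35): L=88 R=144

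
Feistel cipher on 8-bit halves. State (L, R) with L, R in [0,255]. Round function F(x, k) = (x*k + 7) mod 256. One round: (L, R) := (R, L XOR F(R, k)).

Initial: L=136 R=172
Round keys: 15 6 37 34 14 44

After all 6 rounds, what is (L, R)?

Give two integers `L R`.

Round 1 (k=15): L=172 R=147
Round 2 (k=6): L=147 R=213
Round 3 (k=37): L=213 R=67
Round 4 (k=34): L=67 R=56
Round 5 (k=14): L=56 R=84
Round 6 (k=44): L=84 R=79

Answer: 84 79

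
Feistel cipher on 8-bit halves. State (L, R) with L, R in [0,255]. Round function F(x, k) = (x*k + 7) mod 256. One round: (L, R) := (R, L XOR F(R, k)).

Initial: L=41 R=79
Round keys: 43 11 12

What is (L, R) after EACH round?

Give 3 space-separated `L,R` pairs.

Round 1 (k=43): L=79 R=101
Round 2 (k=11): L=101 R=17
Round 3 (k=12): L=17 R=182

Answer: 79,101 101,17 17,182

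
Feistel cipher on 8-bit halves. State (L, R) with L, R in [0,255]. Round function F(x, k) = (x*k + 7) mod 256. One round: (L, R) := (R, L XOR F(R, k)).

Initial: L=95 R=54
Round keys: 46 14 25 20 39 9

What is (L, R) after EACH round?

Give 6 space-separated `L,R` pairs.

Round 1 (k=46): L=54 R=228
Round 2 (k=14): L=228 R=73
Round 3 (k=25): L=73 R=204
Round 4 (k=20): L=204 R=190
Round 5 (k=39): L=190 R=53
Round 6 (k=9): L=53 R=90

Answer: 54,228 228,73 73,204 204,190 190,53 53,90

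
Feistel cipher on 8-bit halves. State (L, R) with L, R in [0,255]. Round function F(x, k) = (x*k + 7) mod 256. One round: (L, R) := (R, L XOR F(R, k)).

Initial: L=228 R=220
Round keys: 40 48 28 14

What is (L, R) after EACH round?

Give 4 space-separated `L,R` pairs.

Round 1 (k=40): L=220 R=131
Round 2 (k=48): L=131 R=75
Round 3 (k=28): L=75 R=184
Round 4 (k=14): L=184 R=92

Answer: 220,131 131,75 75,184 184,92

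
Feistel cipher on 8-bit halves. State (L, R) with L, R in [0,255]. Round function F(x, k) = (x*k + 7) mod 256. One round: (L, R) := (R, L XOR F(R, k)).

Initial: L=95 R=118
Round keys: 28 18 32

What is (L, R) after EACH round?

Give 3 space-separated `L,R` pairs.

Round 1 (k=28): L=118 R=176
Round 2 (k=18): L=176 R=17
Round 3 (k=32): L=17 R=151

Answer: 118,176 176,17 17,151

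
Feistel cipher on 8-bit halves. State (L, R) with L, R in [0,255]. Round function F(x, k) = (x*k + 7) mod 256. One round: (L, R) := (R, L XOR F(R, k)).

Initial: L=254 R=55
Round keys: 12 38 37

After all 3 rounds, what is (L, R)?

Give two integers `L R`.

Round 1 (k=12): L=55 R=101
Round 2 (k=38): L=101 R=50
Round 3 (k=37): L=50 R=36

Answer: 50 36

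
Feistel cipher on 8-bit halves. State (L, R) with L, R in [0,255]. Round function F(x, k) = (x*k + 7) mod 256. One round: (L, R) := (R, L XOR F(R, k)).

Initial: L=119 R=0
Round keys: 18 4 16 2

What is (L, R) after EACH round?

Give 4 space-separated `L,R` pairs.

Round 1 (k=18): L=0 R=112
Round 2 (k=4): L=112 R=199
Round 3 (k=16): L=199 R=7
Round 4 (k=2): L=7 R=210

Answer: 0,112 112,199 199,7 7,210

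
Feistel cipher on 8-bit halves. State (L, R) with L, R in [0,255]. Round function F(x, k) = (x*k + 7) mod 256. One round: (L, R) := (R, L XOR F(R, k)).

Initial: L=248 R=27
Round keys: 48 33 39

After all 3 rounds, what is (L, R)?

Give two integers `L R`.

Round 1 (k=48): L=27 R=239
Round 2 (k=33): L=239 R=205
Round 3 (k=39): L=205 R=173

Answer: 205 173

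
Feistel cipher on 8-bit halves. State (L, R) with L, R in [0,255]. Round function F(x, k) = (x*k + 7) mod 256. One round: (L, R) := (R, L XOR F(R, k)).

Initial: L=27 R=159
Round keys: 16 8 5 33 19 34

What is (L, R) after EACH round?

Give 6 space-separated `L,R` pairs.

Answer: 159,236 236,248 248,51 51,98 98,126 126,161

Derivation:
Round 1 (k=16): L=159 R=236
Round 2 (k=8): L=236 R=248
Round 3 (k=5): L=248 R=51
Round 4 (k=33): L=51 R=98
Round 5 (k=19): L=98 R=126
Round 6 (k=34): L=126 R=161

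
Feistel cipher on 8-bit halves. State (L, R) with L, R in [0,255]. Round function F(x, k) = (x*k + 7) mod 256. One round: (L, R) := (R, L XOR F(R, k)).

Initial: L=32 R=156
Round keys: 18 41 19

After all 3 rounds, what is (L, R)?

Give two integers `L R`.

Round 1 (k=18): L=156 R=223
Round 2 (k=41): L=223 R=34
Round 3 (k=19): L=34 R=82

Answer: 34 82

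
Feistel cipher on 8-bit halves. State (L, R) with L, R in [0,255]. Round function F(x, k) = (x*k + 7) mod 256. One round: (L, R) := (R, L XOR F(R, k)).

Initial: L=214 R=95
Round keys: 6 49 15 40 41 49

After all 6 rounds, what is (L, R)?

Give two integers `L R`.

Answer: 36 245

Derivation:
Round 1 (k=6): L=95 R=151
Round 2 (k=49): L=151 R=177
Round 3 (k=15): L=177 R=241
Round 4 (k=40): L=241 R=30
Round 5 (k=41): L=30 R=36
Round 6 (k=49): L=36 R=245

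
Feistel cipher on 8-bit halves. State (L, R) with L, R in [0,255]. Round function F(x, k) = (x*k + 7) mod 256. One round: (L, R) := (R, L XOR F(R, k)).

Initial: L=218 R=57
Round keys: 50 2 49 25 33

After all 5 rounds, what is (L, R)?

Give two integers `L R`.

Round 1 (k=50): L=57 R=243
Round 2 (k=2): L=243 R=212
Round 3 (k=49): L=212 R=104
Round 4 (k=25): L=104 R=251
Round 5 (k=33): L=251 R=10

Answer: 251 10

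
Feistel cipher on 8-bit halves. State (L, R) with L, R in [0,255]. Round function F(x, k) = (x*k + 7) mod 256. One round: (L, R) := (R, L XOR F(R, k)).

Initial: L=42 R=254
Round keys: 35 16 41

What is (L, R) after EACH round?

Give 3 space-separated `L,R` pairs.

Round 1 (k=35): L=254 R=235
Round 2 (k=16): L=235 R=73
Round 3 (k=41): L=73 R=83

Answer: 254,235 235,73 73,83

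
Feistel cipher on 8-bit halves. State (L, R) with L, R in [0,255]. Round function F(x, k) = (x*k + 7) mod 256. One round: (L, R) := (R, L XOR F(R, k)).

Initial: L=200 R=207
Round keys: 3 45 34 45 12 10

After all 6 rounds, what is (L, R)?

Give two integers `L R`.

Answer: 92 77

Derivation:
Round 1 (k=3): L=207 R=188
Round 2 (k=45): L=188 R=220
Round 3 (k=34): L=220 R=131
Round 4 (k=45): L=131 R=210
Round 5 (k=12): L=210 R=92
Round 6 (k=10): L=92 R=77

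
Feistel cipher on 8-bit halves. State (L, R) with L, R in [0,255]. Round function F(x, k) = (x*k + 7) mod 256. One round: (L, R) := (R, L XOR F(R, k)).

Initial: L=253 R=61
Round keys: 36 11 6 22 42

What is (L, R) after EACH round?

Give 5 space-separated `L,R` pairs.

Answer: 61,102 102,84 84,153 153,121 121,120

Derivation:
Round 1 (k=36): L=61 R=102
Round 2 (k=11): L=102 R=84
Round 3 (k=6): L=84 R=153
Round 4 (k=22): L=153 R=121
Round 5 (k=42): L=121 R=120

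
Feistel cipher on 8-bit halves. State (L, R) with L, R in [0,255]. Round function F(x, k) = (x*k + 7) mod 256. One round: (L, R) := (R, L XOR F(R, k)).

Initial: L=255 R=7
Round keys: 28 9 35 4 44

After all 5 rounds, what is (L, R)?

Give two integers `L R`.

Round 1 (k=28): L=7 R=52
Round 2 (k=9): L=52 R=220
Round 3 (k=35): L=220 R=47
Round 4 (k=4): L=47 R=31
Round 5 (k=44): L=31 R=116

Answer: 31 116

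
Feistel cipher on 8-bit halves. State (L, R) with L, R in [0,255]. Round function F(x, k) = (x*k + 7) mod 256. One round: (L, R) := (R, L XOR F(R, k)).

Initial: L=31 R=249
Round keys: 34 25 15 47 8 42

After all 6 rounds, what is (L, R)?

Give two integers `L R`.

Round 1 (k=34): L=249 R=6
Round 2 (k=25): L=6 R=100
Round 3 (k=15): L=100 R=229
Round 4 (k=47): L=229 R=118
Round 5 (k=8): L=118 R=82
Round 6 (k=42): L=82 R=13

Answer: 82 13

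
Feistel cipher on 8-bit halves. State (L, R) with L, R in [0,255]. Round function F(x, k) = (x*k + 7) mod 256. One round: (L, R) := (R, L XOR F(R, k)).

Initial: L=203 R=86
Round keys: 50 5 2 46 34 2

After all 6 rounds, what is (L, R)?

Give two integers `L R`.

Round 1 (k=50): L=86 R=24
Round 2 (k=5): L=24 R=41
Round 3 (k=2): L=41 R=65
Round 4 (k=46): L=65 R=156
Round 5 (k=34): L=156 R=254
Round 6 (k=2): L=254 R=159

Answer: 254 159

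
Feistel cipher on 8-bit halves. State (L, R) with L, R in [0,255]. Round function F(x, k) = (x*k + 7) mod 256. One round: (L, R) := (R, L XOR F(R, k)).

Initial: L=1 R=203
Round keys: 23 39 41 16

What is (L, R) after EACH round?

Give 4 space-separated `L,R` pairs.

Round 1 (k=23): L=203 R=69
Round 2 (k=39): L=69 R=65
Round 3 (k=41): L=65 R=53
Round 4 (k=16): L=53 R=22

Answer: 203,69 69,65 65,53 53,22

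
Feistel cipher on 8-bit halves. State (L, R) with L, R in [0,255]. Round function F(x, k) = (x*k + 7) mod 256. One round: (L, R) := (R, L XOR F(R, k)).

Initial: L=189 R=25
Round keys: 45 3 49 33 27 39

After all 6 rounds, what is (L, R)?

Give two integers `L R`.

Answer: 89 103

Derivation:
Round 1 (k=45): L=25 R=209
Round 2 (k=3): L=209 R=99
Round 3 (k=49): L=99 R=43
Round 4 (k=33): L=43 R=241
Round 5 (k=27): L=241 R=89
Round 6 (k=39): L=89 R=103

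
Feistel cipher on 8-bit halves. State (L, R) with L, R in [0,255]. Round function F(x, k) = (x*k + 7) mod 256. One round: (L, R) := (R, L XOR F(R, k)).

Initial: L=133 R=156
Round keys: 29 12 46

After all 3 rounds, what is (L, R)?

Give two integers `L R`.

Round 1 (k=29): L=156 R=54
Round 2 (k=12): L=54 R=19
Round 3 (k=46): L=19 R=71

Answer: 19 71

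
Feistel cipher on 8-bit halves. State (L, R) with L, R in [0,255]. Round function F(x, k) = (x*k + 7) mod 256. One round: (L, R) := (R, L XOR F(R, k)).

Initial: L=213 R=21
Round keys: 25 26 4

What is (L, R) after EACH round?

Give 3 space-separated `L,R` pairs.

Answer: 21,193 193,180 180,22

Derivation:
Round 1 (k=25): L=21 R=193
Round 2 (k=26): L=193 R=180
Round 3 (k=4): L=180 R=22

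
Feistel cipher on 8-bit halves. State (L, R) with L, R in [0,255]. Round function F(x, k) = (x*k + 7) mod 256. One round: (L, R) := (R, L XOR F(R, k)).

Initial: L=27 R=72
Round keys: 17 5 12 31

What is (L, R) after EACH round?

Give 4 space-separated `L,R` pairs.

Answer: 72,212 212,99 99,127 127,11

Derivation:
Round 1 (k=17): L=72 R=212
Round 2 (k=5): L=212 R=99
Round 3 (k=12): L=99 R=127
Round 4 (k=31): L=127 R=11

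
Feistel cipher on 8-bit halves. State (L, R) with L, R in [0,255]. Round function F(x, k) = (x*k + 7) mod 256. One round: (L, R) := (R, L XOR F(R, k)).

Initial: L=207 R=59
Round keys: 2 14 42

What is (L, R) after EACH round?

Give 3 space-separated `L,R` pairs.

Answer: 59,178 178,248 248,5

Derivation:
Round 1 (k=2): L=59 R=178
Round 2 (k=14): L=178 R=248
Round 3 (k=42): L=248 R=5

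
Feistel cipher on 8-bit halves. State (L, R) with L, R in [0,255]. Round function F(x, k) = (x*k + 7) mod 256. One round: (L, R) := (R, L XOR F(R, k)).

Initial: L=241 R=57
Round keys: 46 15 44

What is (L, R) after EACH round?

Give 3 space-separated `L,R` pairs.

Round 1 (k=46): L=57 R=180
Round 2 (k=15): L=180 R=170
Round 3 (k=44): L=170 R=139

Answer: 57,180 180,170 170,139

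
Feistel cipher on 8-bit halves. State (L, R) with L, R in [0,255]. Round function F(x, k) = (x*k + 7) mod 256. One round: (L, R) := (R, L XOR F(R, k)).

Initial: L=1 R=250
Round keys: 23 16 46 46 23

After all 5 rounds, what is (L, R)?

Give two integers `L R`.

Round 1 (k=23): L=250 R=124
Round 2 (k=16): L=124 R=61
Round 3 (k=46): L=61 R=129
Round 4 (k=46): L=129 R=8
Round 5 (k=23): L=8 R=62

Answer: 8 62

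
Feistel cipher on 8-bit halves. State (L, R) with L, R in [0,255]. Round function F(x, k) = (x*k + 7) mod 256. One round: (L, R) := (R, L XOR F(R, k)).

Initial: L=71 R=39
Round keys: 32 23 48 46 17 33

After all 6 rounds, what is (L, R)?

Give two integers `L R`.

Round 1 (k=32): L=39 R=160
Round 2 (k=23): L=160 R=64
Round 3 (k=48): L=64 R=167
Round 4 (k=46): L=167 R=73
Round 5 (k=17): L=73 R=71
Round 6 (k=33): L=71 R=103

Answer: 71 103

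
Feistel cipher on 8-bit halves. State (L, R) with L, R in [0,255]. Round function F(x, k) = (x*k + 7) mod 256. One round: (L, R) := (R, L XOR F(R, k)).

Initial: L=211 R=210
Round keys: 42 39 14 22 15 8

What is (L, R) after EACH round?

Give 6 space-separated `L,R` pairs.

Round 1 (k=42): L=210 R=168
Round 2 (k=39): L=168 R=77
Round 3 (k=14): L=77 R=149
Round 4 (k=22): L=149 R=152
Round 5 (k=15): L=152 R=122
Round 6 (k=8): L=122 R=79

Answer: 210,168 168,77 77,149 149,152 152,122 122,79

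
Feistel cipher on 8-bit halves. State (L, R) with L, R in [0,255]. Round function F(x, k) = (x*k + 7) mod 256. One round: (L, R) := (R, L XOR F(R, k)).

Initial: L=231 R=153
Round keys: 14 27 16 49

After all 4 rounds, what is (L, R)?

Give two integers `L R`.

Answer: 197 152

Derivation:
Round 1 (k=14): L=153 R=130
Round 2 (k=27): L=130 R=36
Round 3 (k=16): L=36 R=197
Round 4 (k=49): L=197 R=152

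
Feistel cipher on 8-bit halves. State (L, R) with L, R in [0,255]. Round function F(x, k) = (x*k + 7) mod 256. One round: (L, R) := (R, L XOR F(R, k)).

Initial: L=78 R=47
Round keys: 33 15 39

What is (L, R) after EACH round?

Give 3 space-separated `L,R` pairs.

Answer: 47,88 88,0 0,95

Derivation:
Round 1 (k=33): L=47 R=88
Round 2 (k=15): L=88 R=0
Round 3 (k=39): L=0 R=95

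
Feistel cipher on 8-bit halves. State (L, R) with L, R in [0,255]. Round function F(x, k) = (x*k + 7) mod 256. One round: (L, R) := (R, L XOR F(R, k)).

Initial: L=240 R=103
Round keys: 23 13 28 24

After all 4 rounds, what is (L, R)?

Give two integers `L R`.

Answer: 159 215

Derivation:
Round 1 (k=23): L=103 R=184
Round 2 (k=13): L=184 R=56
Round 3 (k=28): L=56 R=159
Round 4 (k=24): L=159 R=215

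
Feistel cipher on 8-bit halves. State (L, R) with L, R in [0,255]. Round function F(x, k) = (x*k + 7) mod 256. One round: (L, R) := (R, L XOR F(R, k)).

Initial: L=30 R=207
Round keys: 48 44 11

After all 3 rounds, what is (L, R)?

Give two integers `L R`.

Answer: 92 50

Derivation:
Round 1 (k=48): L=207 R=201
Round 2 (k=44): L=201 R=92
Round 3 (k=11): L=92 R=50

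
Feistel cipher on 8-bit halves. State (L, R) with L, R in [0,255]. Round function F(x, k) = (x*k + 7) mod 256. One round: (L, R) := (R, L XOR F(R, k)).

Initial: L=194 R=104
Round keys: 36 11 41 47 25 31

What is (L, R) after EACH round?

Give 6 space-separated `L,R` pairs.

Answer: 104,101 101,54 54,200 200,137 137,160 160,238

Derivation:
Round 1 (k=36): L=104 R=101
Round 2 (k=11): L=101 R=54
Round 3 (k=41): L=54 R=200
Round 4 (k=47): L=200 R=137
Round 5 (k=25): L=137 R=160
Round 6 (k=31): L=160 R=238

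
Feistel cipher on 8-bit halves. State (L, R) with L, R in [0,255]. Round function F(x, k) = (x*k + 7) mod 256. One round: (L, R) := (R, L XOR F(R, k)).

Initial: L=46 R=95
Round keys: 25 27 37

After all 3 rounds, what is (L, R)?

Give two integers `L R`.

Round 1 (k=25): L=95 R=96
Round 2 (k=27): L=96 R=120
Round 3 (k=37): L=120 R=63

Answer: 120 63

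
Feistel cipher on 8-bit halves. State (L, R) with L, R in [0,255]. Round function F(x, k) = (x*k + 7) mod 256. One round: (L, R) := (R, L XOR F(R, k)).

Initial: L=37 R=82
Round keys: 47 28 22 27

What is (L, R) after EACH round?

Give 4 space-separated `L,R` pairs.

Answer: 82,48 48,21 21,229 229,59

Derivation:
Round 1 (k=47): L=82 R=48
Round 2 (k=28): L=48 R=21
Round 3 (k=22): L=21 R=229
Round 4 (k=27): L=229 R=59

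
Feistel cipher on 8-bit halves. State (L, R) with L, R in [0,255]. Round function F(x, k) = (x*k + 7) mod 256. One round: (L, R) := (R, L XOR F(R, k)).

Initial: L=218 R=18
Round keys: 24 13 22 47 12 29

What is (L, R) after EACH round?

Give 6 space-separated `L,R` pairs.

Round 1 (k=24): L=18 R=109
Round 2 (k=13): L=109 R=130
Round 3 (k=22): L=130 R=94
Round 4 (k=47): L=94 R=203
Round 5 (k=12): L=203 R=213
Round 6 (k=29): L=213 R=227

Answer: 18,109 109,130 130,94 94,203 203,213 213,227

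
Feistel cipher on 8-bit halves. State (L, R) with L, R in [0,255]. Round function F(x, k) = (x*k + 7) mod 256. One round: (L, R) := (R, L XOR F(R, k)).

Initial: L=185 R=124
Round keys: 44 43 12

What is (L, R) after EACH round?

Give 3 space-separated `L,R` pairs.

Answer: 124,238 238,125 125,13

Derivation:
Round 1 (k=44): L=124 R=238
Round 2 (k=43): L=238 R=125
Round 3 (k=12): L=125 R=13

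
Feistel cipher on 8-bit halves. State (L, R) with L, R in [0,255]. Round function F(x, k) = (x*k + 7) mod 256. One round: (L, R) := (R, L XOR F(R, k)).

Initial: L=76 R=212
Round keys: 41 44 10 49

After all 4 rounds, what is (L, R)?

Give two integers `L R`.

Answer: 106 254

Derivation:
Round 1 (k=41): L=212 R=183
Round 2 (k=44): L=183 R=175
Round 3 (k=10): L=175 R=106
Round 4 (k=49): L=106 R=254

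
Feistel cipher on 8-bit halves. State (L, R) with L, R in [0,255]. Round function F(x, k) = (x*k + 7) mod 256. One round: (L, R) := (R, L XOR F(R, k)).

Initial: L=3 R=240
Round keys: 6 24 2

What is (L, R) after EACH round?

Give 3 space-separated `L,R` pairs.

Answer: 240,164 164,151 151,145

Derivation:
Round 1 (k=6): L=240 R=164
Round 2 (k=24): L=164 R=151
Round 3 (k=2): L=151 R=145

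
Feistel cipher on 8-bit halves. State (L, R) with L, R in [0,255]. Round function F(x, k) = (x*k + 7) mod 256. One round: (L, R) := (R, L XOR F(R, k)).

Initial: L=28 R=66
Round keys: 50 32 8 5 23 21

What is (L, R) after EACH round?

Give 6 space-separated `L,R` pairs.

Answer: 66,247 247,165 165,216 216,154 154,5 5,234

Derivation:
Round 1 (k=50): L=66 R=247
Round 2 (k=32): L=247 R=165
Round 3 (k=8): L=165 R=216
Round 4 (k=5): L=216 R=154
Round 5 (k=23): L=154 R=5
Round 6 (k=21): L=5 R=234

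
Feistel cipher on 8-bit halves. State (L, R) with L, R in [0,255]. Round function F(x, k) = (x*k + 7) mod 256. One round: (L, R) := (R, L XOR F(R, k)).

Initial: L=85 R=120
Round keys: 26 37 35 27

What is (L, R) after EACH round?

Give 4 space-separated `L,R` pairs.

Answer: 120,98 98,73 73,96 96,110

Derivation:
Round 1 (k=26): L=120 R=98
Round 2 (k=37): L=98 R=73
Round 3 (k=35): L=73 R=96
Round 4 (k=27): L=96 R=110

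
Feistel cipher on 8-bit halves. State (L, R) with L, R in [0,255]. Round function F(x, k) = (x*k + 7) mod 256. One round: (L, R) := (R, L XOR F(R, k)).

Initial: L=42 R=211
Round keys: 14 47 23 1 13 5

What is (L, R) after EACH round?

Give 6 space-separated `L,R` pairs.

Round 1 (k=14): L=211 R=187
Round 2 (k=47): L=187 R=143
Round 3 (k=23): L=143 R=91
Round 4 (k=1): L=91 R=237
Round 5 (k=13): L=237 R=75
Round 6 (k=5): L=75 R=147

Answer: 211,187 187,143 143,91 91,237 237,75 75,147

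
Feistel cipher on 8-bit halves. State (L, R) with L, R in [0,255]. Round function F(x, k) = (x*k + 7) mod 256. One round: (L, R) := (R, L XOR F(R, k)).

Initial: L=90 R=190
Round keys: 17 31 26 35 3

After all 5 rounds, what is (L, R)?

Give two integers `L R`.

Round 1 (k=17): L=190 R=255
Round 2 (k=31): L=255 R=86
Round 3 (k=26): L=86 R=60
Round 4 (k=35): L=60 R=109
Round 5 (k=3): L=109 R=114

Answer: 109 114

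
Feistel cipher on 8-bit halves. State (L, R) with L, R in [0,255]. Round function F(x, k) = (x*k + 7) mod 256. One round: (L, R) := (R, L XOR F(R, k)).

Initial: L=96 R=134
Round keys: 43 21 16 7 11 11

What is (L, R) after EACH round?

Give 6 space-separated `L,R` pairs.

Round 1 (k=43): L=134 R=233
Round 2 (k=21): L=233 R=162
Round 3 (k=16): L=162 R=206
Round 4 (k=7): L=206 R=11
Round 5 (k=11): L=11 R=78
Round 6 (k=11): L=78 R=106

Answer: 134,233 233,162 162,206 206,11 11,78 78,106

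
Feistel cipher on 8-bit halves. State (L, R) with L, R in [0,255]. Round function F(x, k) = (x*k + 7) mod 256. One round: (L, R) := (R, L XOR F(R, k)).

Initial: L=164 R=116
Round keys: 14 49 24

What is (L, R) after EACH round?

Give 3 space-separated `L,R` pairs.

Answer: 116,251 251,102 102,108

Derivation:
Round 1 (k=14): L=116 R=251
Round 2 (k=49): L=251 R=102
Round 3 (k=24): L=102 R=108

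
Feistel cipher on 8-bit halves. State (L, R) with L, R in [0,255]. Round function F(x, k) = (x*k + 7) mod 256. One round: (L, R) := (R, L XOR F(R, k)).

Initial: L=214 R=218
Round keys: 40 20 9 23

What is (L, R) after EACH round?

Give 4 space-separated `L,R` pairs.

Answer: 218,193 193,193 193,17 17,79

Derivation:
Round 1 (k=40): L=218 R=193
Round 2 (k=20): L=193 R=193
Round 3 (k=9): L=193 R=17
Round 4 (k=23): L=17 R=79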